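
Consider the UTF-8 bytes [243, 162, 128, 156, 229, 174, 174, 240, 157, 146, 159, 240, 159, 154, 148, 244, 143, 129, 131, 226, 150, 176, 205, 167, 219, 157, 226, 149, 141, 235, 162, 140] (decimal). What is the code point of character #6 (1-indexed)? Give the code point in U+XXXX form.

U+25B0

Offset 0: leading byte 0xF3 = 11110011 → 4-byte char #1 = F3 A2 80 9C.
Offset 4: leading byte 0xE5 = 11100101 → 3-byte char #2 = E5 AE AE.
Offset 7: leading byte 0xF0 = 11110000 → 4-byte char #3 = F0 9D 92 9F.
Offset 11: leading byte 0xF0 = 11110000 → 4-byte char #4 = F0 9F 9A 94.
Offset 15: leading byte 0xF4 = 11110100 → 4-byte char #5 = F4 8F 81 83.
Offset 19: leading byte 0xE2 = 11100010 → 3-byte char #6 = E2 96 B0.
Leading byte 0xE2 = 11100010 matches 1110xxxx → 3-byte sequence.
Byte 1: 0xE2 = 11100010, payload 0010 (4 bits).
Byte 2: 0x96 = 10010110 (10xxxxxx ✓), payload 010110.
Byte 3: 0xB0 = 10110000 (10xxxxxx ✓), payload 110000.
Concatenate: 0010010110110000 = 0x25B0 (16 bits → U+25B0).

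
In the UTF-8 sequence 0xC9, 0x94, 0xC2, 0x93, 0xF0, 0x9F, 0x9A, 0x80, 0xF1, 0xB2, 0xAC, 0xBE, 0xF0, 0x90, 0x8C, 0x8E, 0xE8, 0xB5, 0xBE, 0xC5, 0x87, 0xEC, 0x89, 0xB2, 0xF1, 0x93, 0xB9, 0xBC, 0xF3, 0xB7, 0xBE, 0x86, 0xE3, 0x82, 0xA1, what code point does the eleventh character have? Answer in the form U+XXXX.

Offset 0: leading byte 0xC9 = 11001001 → 2-byte char #1 = C9 94.
Offset 2: leading byte 0xC2 = 11000010 → 2-byte char #2 = C2 93.
Offset 4: leading byte 0xF0 = 11110000 → 4-byte char #3 = F0 9F 9A 80.
Offset 8: leading byte 0xF1 = 11110001 → 4-byte char #4 = F1 B2 AC BE.
Offset 12: leading byte 0xF0 = 11110000 → 4-byte char #5 = F0 90 8C 8E.
Offset 16: leading byte 0xE8 = 11101000 → 3-byte char #6 = E8 B5 BE.
Offset 19: leading byte 0xC5 = 11000101 → 2-byte char #7 = C5 87.
Offset 21: leading byte 0xEC = 11101100 → 3-byte char #8 = EC 89 B2.
Offset 24: leading byte 0xF1 = 11110001 → 4-byte char #9 = F1 93 B9 BC.
Offset 28: leading byte 0xF3 = 11110011 → 4-byte char #10 = F3 B7 BE 86.
Offset 32: leading byte 0xE3 = 11100011 → 3-byte char #11 = E3 82 A1.
Leading byte 0xE3 = 11100011 matches 1110xxxx → 3-byte sequence.
Byte 1: 0xE3 = 11100011, payload 0011 (4 bits).
Byte 2: 0x82 = 10000010 (10xxxxxx ✓), payload 000010.
Byte 3: 0xA1 = 10100001 (10xxxxxx ✓), payload 100001.
Concatenate: 0011000010100001 = 0x30A1 (16 bits → U+30A1).

U+30A1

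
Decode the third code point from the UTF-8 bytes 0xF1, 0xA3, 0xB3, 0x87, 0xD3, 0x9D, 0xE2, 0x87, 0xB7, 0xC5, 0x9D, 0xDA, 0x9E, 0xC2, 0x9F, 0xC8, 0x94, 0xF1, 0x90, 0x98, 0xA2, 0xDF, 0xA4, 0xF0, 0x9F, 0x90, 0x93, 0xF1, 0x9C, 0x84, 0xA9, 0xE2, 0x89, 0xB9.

U+21F7

Offset 0: leading byte 0xF1 = 11110001 → 4-byte char #1 = F1 A3 B3 87.
Offset 4: leading byte 0xD3 = 11010011 → 2-byte char #2 = D3 9D.
Offset 6: leading byte 0xE2 = 11100010 → 3-byte char #3 = E2 87 B7.
Leading byte 0xE2 = 11100010 matches 1110xxxx → 3-byte sequence.
Byte 1: 0xE2 = 11100010, payload 0010 (4 bits).
Byte 2: 0x87 = 10000111 (10xxxxxx ✓), payload 000111.
Byte 3: 0xB7 = 10110111 (10xxxxxx ✓), payload 110111.
Concatenate: 0010000111110111 = 0x21F7 (16 bits → U+21F7).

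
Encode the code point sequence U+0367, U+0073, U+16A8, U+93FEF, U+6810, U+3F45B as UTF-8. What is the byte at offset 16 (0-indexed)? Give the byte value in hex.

U+0367 → 2-byte form CD A7 at offsets 0–1.
U+0073 → 1-byte form 73 at offsets 2–2.
U+16A8 → 3-byte form E1 9A A8 at offsets 3–5.
U+93FEF → 4-byte form F2 93 BF AF at offsets 6–9.
U+6810 → 3-byte form E6 A0 90 at offsets 10–12.
U+3F45B → 4-byte form F0 BF 91 9B at offsets 13–16.
Offset 16 falls in char 6's range; it's byte 4 of F0 BF 91 9B = 0x9B.

0x9B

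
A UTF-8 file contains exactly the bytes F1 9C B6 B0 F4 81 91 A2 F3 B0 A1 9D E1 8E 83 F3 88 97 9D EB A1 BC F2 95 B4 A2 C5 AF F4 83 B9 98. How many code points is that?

Byte at offset 0: 0xF1 = 11110001 → 4-byte char (#1). Advance 4.
Byte at offset 4: 0xF4 = 11110100 → 4-byte char (#2). Advance 4.
Byte at offset 8: 0xF3 = 11110011 → 4-byte char (#3). Advance 4.
Byte at offset 12: 0xE1 = 11100001 → 3-byte char (#4). Advance 3.
Byte at offset 15: 0xF3 = 11110011 → 4-byte char (#5). Advance 4.
Byte at offset 19: 0xEB = 11101011 → 3-byte char (#6). Advance 3.
Byte at offset 22: 0xF2 = 11110010 → 4-byte char (#7). Advance 4.
Byte at offset 26: 0xC5 = 11000101 → 2-byte char (#8). Advance 2.
Byte at offset 28: 0xF4 = 11110100 → 4-byte char (#9). Advance 4.
Reached end at offset 32 after 9 code points.

9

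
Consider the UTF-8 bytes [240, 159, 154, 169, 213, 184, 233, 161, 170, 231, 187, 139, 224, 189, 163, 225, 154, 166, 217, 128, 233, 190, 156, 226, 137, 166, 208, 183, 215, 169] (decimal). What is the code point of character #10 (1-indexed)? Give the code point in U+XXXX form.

Offset 0: leading byte 0xF0 = 11110000 → 4-byte char #1 = F0 9F 9A A9.
Offset 4: leading byte 0xD5 = 11010101 → 2-byte char #2 = D5 B8.
Offset 6: leading byte 0xE9 = 11101001 → 3-byte char #3 = E9 A1 AA.
Offset 9: leading byte 0xE7 = 11100111 → 3-byte char #4 = E7 BB 8B.
Offset 12: leading byte 0xE0 = 11100000 → 3-byte char #5 = E0 BD A3.
Offset 15: leading byte 0xE1 = 11100001 → 3-byte char #6 = E1 9A A6.
Offset 18: leading byte 0xD9 = 11011001 → 2-byte char #7 = D9 80.
Offset 20: leading byte 0xE9 = 11101001 → 3-byte char #8 = E9 BE 9C.
Offset 23: leading byte 0xE2 = 11100010 → 3-byte char #9 = E2 89 A6.
Offset 26: leading byte 0xD0 = 11010000 → 2-byte char #10 = D0 B7.
Leading byte 0xD0 = 11010000 matches 110xxxxx → 2-byte sequence.
Byte 1: 0xD0 = 11010000, payload 10000 (5 bits).
Byte 2: 0xB7 = 10110111 (10xxxxxx ✓), payload 110111.
Concatenate: 10000110111 = 0x437 (11 bits → U+0437).

U+0437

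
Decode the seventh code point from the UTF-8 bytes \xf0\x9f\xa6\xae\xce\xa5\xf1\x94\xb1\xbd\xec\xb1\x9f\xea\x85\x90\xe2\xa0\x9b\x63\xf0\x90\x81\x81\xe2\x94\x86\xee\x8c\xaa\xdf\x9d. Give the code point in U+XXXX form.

Offset 0: leading byte 0xF0 = 11110000 → 4-byte char #1 = F0 9F A6 AE.
Offset 4: leading byte 0xCE = 11001110 → 2-byte char #2 = CE A5.
Offset 6: leading byte 0xF1 = 11110001 → 4-byte char #3 = F1 94 B1 BD.
Offset 10: leading byte 0xEC = 11101100 → 3-byte char #4 = EC B1 9F.
Offset 13: leading byte 0xEA = 11101010 → 3-byte char #5 = EA 85 90.
Offset 16: leading byte 0xE2 = 11100010 → 3-byte char #6 = E2 A0 9B.
Offset 19: leading byte 0x63 = 01100011 → 1-byte char #7 = 63.
Leading byte 0x63 = 01100011 matches 0xxxxxxx → 1-byte sequence.
Byte 1: 0x63 = 01100011, payload 1100011 (7 bits).
Concatenate: 1100011 = 0x63 (7 bits → U+0063).

U+0063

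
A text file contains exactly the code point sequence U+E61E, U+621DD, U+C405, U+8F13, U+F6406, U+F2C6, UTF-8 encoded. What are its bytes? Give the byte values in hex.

U+E61E: 3-byte form → EE 98 9E.
U+621DD: 4-byte form → F1 A2 87 9D.
U+C405: 3-byte form → EC 90 85.
U+8F13: 3-byte form → E8 BC 93.
U+F6406: 4-byte form → F3 B6 90 86.
U+F2C6: 3-byte form → EF 8B 86.
Concatenated (20 bytes): EE 98 9E F1 A2 87 9D EC 90 85 E8 BC 93 F3 B6 90 86 EF 8B 86.

EE 98 9E F1 A2 87 9D EC 90 85 E8 BC 93 F3 B6 90 86 EF 8B 86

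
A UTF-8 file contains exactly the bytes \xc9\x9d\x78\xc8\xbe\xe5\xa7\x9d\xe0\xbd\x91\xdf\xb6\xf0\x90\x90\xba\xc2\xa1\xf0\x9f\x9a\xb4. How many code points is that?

Byte at offset 0: 0xC9 = 11001001 → 2-byte char (#1). Advance 2.
Byte at offset 2: 0x78 = 01111000 → 1-byte char (#2). Advance 1.
Byte at offset 3: 0xC8 = 11001000 → 2-byte char (#3). Advance 2.
Byte at offset 5: 0xE5 = 11100101 → 3-byte char (#4). Advance 3.
Byte at offset 8: 0xE0 = 11100000 → 3-byte char (#5). Advance 3.
Byte at offset 11: 0xDF = 11011111 → 2-byte char (#6). Advance 2.
Byte at offset 13: 0xF0 = 11110000 → 4-byte char (#7). Advance 4.
Byte at offset 17: 0xC2 = 11000010 → 2-byte char (#8). Advance 2.
Byte at offset 19: 0xF0 = 11110000 → 4-byte char (#9). Advance 4.
Reached end at offset 23 after 9 code points.

9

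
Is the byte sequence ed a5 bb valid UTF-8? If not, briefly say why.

Structurally a 3-byte sequence; payload = 0xD97B.
But 0xD97B is in U+D800–U+DFFF, the surrogate range. Surrogates are not Unicode scalar values and are forbidden in UTF-8.

invalid (encodes a surrogate (U+D800–U+DFFF))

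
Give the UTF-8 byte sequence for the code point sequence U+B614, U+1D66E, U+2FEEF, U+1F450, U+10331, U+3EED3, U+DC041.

EB 98 94 F0 9D 99 AE F0 AF BB AF F0 9F 91 90 F0 90 8C B1 F0 BE BB 93 F3 9C 81 81

U+B614: 3-byte form → EB 98 94.
U+1D66E: 4-byte form → F0 9D 99 AE.
U+2FEEF: 4-byte form → F0 AF BB AF.
U+1F450: 4-byte form → F0 9F 91 90.
U+10331: 4-byte form → F0 90 8C B1.
U+3EED3: 4-byte form → F0 BE BB 93.
U+DC041: 4-byte form → F3 9C 81 81.
Concatenated (27 bytes): EB 98 94 F0 9D 99 AE F0 AF BB AF F0 9F 91 90 F0 90 8C B1 F0 BE BB 93 F3 9C 81 81.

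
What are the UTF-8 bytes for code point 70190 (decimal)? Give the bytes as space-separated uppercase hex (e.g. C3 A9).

F0 91 88 AE

U+1122E = 0x1122E = 70190 decimal. In range U+10000–U+10FFFF → 4-byte form: 11110xxx 10xxxxxx 10xxxxxx 10xxxxxx.
Binary (21 bits): 000010001001000101110.
Split 3+6+6+6: 000 | 010001 | 001000 | 101110.
Byte 1: 11110000 = 0xF0.
Byte 2: 10010001 = 0x91.
Byte 3: 10001000 = 0x88.
Byte 4: 10101110 = 0xAE.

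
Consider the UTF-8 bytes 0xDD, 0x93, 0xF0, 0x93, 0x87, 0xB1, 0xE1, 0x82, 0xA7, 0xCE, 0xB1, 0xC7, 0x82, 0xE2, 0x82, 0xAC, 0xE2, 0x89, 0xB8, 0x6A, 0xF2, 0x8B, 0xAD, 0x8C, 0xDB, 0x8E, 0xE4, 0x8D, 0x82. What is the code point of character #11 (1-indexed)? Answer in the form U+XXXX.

U+4342

Offset 0: leading byte 0xDD = 11011101 → 2-byte char #1 = DD 93.
Offset 2: leading byte 0xF0 = 11110000 → 4-byte char #2 = F0 93 87 B1.
Offset 6: leading byte 0xE1 = 11100001 → 3-byte char #3 = E1 82 A7.
Offset 9: leading byte 0xCE = 11001110 → 2-byte char #4 = CE B1.
Offset 11: leading byte 0xC7 = 11000111 → 2-byte char #5 = C7 82.
Offset 13: leading byte 0xE2 = 11100010 → 3-byte char #6 = E2 82 AC.
Offset 16: leading byte 0xE2 = 11100010 → 3-byte char #7 = E2 89 B8.
Offset 19: leading byte 0x6A = 01101010 → 1-byte char #8 = 6A.
Offset 20: leading byte 0xF2 = 11110010 → 4-byte char #9 = F2 8B AD 8C.
Offset 24: leading byte 0xDB = 11011011 → 2-byte char #10 = DB 8E.
Offset 26: leading byte 0xE4 = 11100100 → 3-byte char #11 = E4 8D 82.
Leading byte 0xE4 = 11100100 matches 1110xxxx → 3-byte sequence.
Byte 1: 0xE4 = 11100100, payload 0100 (4 bits).
Byte 2: 0x8D = 10001101 (10xxxxxx ✓), payload 001101.
Byte 3: 0x82 = 10000010 (10xxxxxx ✓), payload 000010.
Concatenate: 0100001101000010 = 0x4342 (16 bits → U+4342).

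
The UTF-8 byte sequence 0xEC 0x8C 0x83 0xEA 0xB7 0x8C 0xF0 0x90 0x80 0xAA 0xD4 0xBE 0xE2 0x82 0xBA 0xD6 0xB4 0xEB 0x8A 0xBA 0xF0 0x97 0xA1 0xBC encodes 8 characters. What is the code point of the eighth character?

Offset 0: leading byte 0xEC = 11101100 → 3-byte char #1 = EC 8C 83.
Offset 3: leading byte 0xEA = 11101010 → 3-byte char #2 = EA B7 8C.
Offset 6: leading byte 0xF0 = 11110000 → 4-byte char #3 = F0 90 80 AA.
Offset 10: leading byte 0xD4 = 11010100 → 2-byte char #4 = D4 BE.
Offset 12: leading byte 0xE2 = 11100010 → 3-byte char #5 = E2 82 BA.
Offset 15: leading byte 0xD6 = 11010110 → 2-byte char #6 = D6 B4.
Offset 17: leading byte 0xEB = 11101011 → 3-byte char #7 = EB 8A BA.
Offset 20: leading byte 0xF0 = 11110000 → 4-byte char #8 = F0 97 A1 BC.
Leading byte 0xF0 = 11110000 matches 11110xxx → 4-byte sequence.
Byte 1: 0xF0 = 11110000, payload 000 (3 bits).
Byte 2: 0x97 = 10010111 (10xxxxxx ✓), payload 010111.
Byte 3: 0xA1 = 10100001 (10xxxxxx ✓), payload 100001.
Byte 4: 0xBC = 10111100 (10xxxxxx ✓), payload 111100.
Concatenate: 000010111100001111100 = 0x1787C (21 bits → U+1787C).

U+1787C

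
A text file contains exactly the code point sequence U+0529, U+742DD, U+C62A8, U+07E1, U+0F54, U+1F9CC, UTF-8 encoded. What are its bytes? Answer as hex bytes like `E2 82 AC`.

U+0529: 2-byte form → D4 A9.
U+742DD: 4-byte form → F1 B4 8B 9D.
U+C62A8: 4-byte form → F3 86 8A A8.
U+07E1: 2-byte form → DF A1.
U+0F54: 3-byte form → E0 BD 94.
U+1F9CC: 4-byte form → F0 9F A7 8C.
Concatenated (19 bytes): D4 A9 F1 B4 8B 9D F3 86 8A A8 DF A1 E0 BD 94 F0 9F A7 8C.

D4 A9 F1 B4 8B 9D F3 86 8A A8 DF A1 E0 BD 94 F0 9F A7 8C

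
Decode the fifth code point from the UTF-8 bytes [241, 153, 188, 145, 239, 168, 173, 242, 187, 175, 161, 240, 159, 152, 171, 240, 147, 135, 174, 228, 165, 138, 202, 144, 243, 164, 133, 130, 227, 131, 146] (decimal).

Offset 0: leading byte 0xF1 = 11110001 → 4-byte char #1 = F1 99 BC 91.
Offset 4: leading byte 0xEF = 11101111 → 3-byte char #2 = EF A8 AD.
Offset 7: leading byte 0xF2 = 11110010 → 4-byte char #3 = F2 BB AF A1.
Offset 11: leading byte 0xF0 = 11110000 → 4-byte char #4 = F0 9F 98 AB.
Offset 15: leading byte 0xF0 = 11110000 → 4-byte char #5 = F0 93 87 AE.
Leading byte 0xF0 = 11110000 matches 11110xxx → 4-byte sequence.
Byte 1: 0xF0 = 11110000, payload 000 (3 bits).
Byte 2: 0x93 = 10010011 (10xxxxxx ✓), payload 010011.
Byte 3: 0x87 = 10000111 (10xxxxxx ✓), payload 000111.
Byte 4: 0xAE = 10101110 (10xxxxxx ✓), payload 101110.
Concatenate: 000010011000111101110 = 0x131EE (21 bits → U+131EE).

U+131EE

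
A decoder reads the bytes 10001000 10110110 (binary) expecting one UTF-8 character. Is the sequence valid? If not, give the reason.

invalid (continuation byte with no leading byte)

Byte 0x88 = 10001000 has the form 10xxxxxx — a continuation byte — but there is no preceding leading byte.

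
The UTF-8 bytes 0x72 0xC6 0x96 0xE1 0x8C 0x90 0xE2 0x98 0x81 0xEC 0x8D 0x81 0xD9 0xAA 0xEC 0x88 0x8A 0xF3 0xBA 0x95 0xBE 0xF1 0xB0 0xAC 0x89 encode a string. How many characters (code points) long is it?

9

Byte at offset 0: 0x72 = 01110010 → 1-byte char (#1). Advance 1.
Byte at offset 1: 0xC6 = 11000110 → 2-byte char (#2). Advance 2.
Byte at offset 3: 0xE1 = 11100001 → 3-byte char (#3). Advance 3.
Byte at offset 6: 0xE2 = 11100010 → 3-byte char (#4). Advance 3.
Byte at offset 9: 0xEC = 11101100 → 3-byte char (#5). Advance 3.
Byte at offset 12: 0xD9 = 11011001 → 2-byte char (#6). Advance 2.
Byte at offset 14: 0xEC = 11101100 → 3-byte char (#7). Advance 3.
Byte at offset 17: 0xF3 = 11110011 → 4-byte char (#8). Advance 4.
Byte at offset 21: 0xF1 = 11110001 → 4-byte char (#9). Advance 4.
Reached end at offset 25 after 9 code points.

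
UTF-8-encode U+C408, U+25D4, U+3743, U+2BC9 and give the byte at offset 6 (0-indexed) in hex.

U+C408 → 3-byte form EC 90 88 at offsets 0–2.
U+25D4 → 3-byte form E2 97 94 at offsets 3–5.
U+3743 → 3-byte form E3 9D 83 at offsets 6–8.
Offset 6 falls in char 3's range; it's byte 1 of E3 9D 83 = 0xE3.

0xE3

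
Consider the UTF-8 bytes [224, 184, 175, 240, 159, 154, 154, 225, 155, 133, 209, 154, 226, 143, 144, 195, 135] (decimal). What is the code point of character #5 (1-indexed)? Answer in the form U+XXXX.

U+23D0

Offset 0: leading byte 0xE0 = 11100000 → 3-byte char #1 = E0 B8 AF.
Offset 3: leading byte 0xF0 = 11110000 → 4-byte char #2 = F0 9F 9A 9A.
Offset 7: leading byte 0xE1 = 11100001 → 3-byte char #3 = E1 9B 85.
Offset 10: leading byte 0xD1 = 11010001 → 2-byte char #4 = D1 9A.
Offset 12: leading byte 0xE2 = 11100010 → 3-byte char #5 = E2 8F 90.
Leading byte 0xE2 = 11100010 matches 1110xxxx → 3-byte sequence.
Byte 1: 0xE2 = 11100010, payload 0010 (4 bits).
Byte 2: 0x8F = 10001111 (10xxxxxx ✓), payload 001111.
Byte 3: 0x90 = 10010000 (10xxxxxx ✓), payload 010000.
Concatenate: 0010001111010000 = 0x23D0 (16 bits → U+23D0).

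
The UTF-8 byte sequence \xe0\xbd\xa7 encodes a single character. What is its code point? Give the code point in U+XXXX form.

U+0F67

Leading byte 0xE0 = 11100000 matches 1110xxxx → 3-byte sequence.
Byte 1: 0xE0 = 11100000, payload 0000 (4 bits).
Byte 2: 0xBD = 10111101 (10xxxxxx ✓), payload 111101.
Byte 3: 0xA7 = 10100111 (10xxxxxx ✓), payload 100111.
Concatenate: 0000111101100111 = 0xF67 (16 bits → U+0F67).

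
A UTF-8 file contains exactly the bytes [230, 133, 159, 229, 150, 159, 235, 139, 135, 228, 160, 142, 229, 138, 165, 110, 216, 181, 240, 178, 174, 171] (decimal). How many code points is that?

8

Byte at offset 0: 0xE6 = 11100110 → 3-byte char (#1). Advance 3.
Byte at offset 3: 0xE5 = 11100101 → 3-byte char (#2). Advance 3.
Byte at offset 6: 0xEB = 11101011 → 3-byte char (#3). Advance 3.
Byte at offset 9: 0xE4 = 11100100 → 3-byte char (#4). Advance 3.
Byte at offset 12: 0xE5 = 11100101 → 3-byte char (#5). Advance 3.
Byte at offset 15: 0x6E = 01101110 → 1-byte char (#6). Advance 1.
Byte at offset 16: 0xD8 = 11011000 → 2-byte char (#7). Advance 2.
Byte at offset 18: 0xF0 = 11110000 → 4-byte char (#8). Advance 4.
Reached end at offset 22 after 8 code points.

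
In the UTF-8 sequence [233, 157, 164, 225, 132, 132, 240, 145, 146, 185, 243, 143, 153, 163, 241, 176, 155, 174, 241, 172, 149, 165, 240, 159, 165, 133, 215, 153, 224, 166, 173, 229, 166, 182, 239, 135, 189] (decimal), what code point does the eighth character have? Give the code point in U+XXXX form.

U+05D9

Offset 0: leading byte 0xE9 = 11101001 → 3-byte char #1 = E9 9D A4.
Offset 3: leading byte 0xE1 = 11100001 → 3-byte char #2 = E1 84 84.
Offset 6: leading byte 0xF0 = 11110000 → 4-byte char #3 = F0 91 92 B9.
Offset 10: leading byte 0xF3 = 11110011 → 4-byte char #4 = F3 8F 99 A3.
Offset 14: leading byte 0xF1 = 11110001 → 4-byte char #5 = F1 B0 9B AE.
Offset 18: leading byte 0xF1 = 11110001 → 4-byte char #6 = F1 AC 95 A5.
Offset 22: leading byte 0xF0 = 11110000 → 4-byte char #7 = F0 9F A5 85.
Offset 26: leading byte 0xD7 = 11010111 → 2-byte char #8 = D7 99.
Leading byte 0xD7 = 11010111 matches 110xxxxx → 2-byte sequence.
Byte 1: 0xD7 = 11010111, payload 10111 (5 bits).
Byte 2: 0x99 = 10011001 (10xxxxxx ✓), payload 011001.
Concatenate: 10111011001 = 0x5D9 (11 bits → U+05D9).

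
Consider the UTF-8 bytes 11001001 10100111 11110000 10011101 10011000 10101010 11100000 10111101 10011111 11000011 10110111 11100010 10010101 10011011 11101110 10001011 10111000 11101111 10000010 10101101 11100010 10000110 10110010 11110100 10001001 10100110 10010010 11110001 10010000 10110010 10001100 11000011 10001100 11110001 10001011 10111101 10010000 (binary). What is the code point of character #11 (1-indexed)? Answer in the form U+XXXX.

Offset 0: leading byte 0xC9 = 11001001 → 2-byte char #1 = C9 A7.
Offset 2: leading byte 0xF0 = 11110000 → 4-byte char #2 = F0 9D 98 AA.
Offset 6: leading byte 0xE0 = 11100000 → 3-byte char #3 = E0 BD 9F.
Offset 9: leading byte 0xC3 = 11000011 → 2-byte char #4 = C3 B7.
Offset 11: leading byte 0xE2 = 11100010 → 3-byte char #5 = E2 95 9B.
Offset 14: leading byte 0xEE = 11101110 → 3-byte char #6 = EE 8B B8.
Offset 17: leading byte 0xEF = 11101111 → 3-byte char #7 = EF 82 AD.
Offset 20: leading byte 0xE2 = 11100010 → 3-byte char #8 = E2 86 B2.
Offset 23: leading byte 0xF4 = 11110100 → 4-byte char #9 = F4 89 A6 92.
Offset 27: leading byte 0xF1 = 11110001 → 4-byte char #10 = F1 90 B2 8C.
Offset 31: leading byte 0xC3 = 11000011 → 2-byte char #11 = C3 8C.
Leading byte 0xC3 = 11000011 matches 110xxxxx → 2-byte sequence.
Byte 1: 0xC3 = 11000011, payload 00011 (5 bits).
Byte 2: 0x8C = 10001100 (10xxxxxx ✓), payload 001100.
Concatenate: 00011001100 = 0xCC (11 bits → U+00CC).

U+00CC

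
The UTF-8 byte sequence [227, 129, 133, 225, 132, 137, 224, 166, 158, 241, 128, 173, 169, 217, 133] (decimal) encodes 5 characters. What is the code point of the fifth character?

Offset 0: leading byte 0xE3 = 11100011 → 3-byte char #1 = E3 81 85.
Offset 3: leading byte 0xE1 = 11100001 → 3-byte char #2 = E1 84 89.
Offset 6: leading byte 0xE0 = 11100000 → 3-byte char #3 = E0 A6 9E.
Offset 9: leading byte 0xF1 = 11110001 → 4-byte char #4 = F1 80 AD A9.
Offset 13: leading byte 0xD9 = 11011001 → 2-byte char #5 = D9 85.
Leading byte 0xD9 = 11011001 matches 110xxxxx → 2-byte sequence.
Byte 1: 0xD9 = 11011001, payload 11001 (5 bits).
Byte 2: 0x85 = 10000101 (10xxxxxx ✓), payload 000101.
Concatenate: 11001000101 = 0x645 (11 bits → U+0645).

U+0645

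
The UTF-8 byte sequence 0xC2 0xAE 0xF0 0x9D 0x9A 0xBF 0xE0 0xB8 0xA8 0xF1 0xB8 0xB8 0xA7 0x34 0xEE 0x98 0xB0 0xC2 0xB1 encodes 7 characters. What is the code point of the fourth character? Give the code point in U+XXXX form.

U+78E27

Offset 0: leading byte 0xC2 = 11000010 → 2-byte char #1 = C2 AE.
Offset 2: leading byte 0xF0 = 11110000 → 4-byte char #2 = F0 9D 9A BF.
Offset 6: leading byte 0xE0 = 11100000 → 3-byte char #3 = E0 B8 A8.
Offset 9: leading byte 0xF1 = 11110001 → 4-byte char #4 = F1 B8 B8 A7.
Leading byte 0xF1 = 11110001 matches 11110xxx → 4-byte sequence.
Byte 1: 0xF1 = 11110001, payload 001 (3 bits).
Byte 2: 0xB8 = 10111000 (10xxxxxx ✓), payload 111000.
Byte 3: 0xB8 = 10111000 (10xxxxxx ✓), payload 111000.
Byte 4: 0xA7 = 10100111 (10xxxxxx ✓), payload 100111.
Concatenate: 001111000111000100111 = 0x78E27 (21 bits → U+78E27).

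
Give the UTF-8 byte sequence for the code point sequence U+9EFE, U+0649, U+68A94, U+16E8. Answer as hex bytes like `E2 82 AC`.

U+9EFE: 3-byte form → E9 BB BE.
U+0649: 2-byte form → D9 89.
U+68A94: 4-byte form → F1 A8 AA 94.
U+16E8: 3-byte form → E1 9B A8.
Concatenated (12 bytes): E9 BB BE D9 89 F1 A8 AA 94 E1 9B A8.

E9 BB BE D9 89 F1 A8 AA 94 E1 9B A8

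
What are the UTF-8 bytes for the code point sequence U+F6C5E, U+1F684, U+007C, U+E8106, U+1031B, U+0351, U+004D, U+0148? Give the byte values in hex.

F3 B6 B1 9E F0 9F 9A 84 7C F3 A8 84 86 F0 90 8C 9B CD 91 4D C5 88

U+F6C5E: 4-byte form → F3 B6 B1 9E.
U+1F684: 4-byte form → F0 9F 9A 84.
U+007C: 1-byte form → 7C.
U+E8106: 4-byte form → F3 A8 84 86.
U+1031B: 4-byte form → F0 90 8C 9B.
U+0351: 2-byte form → CD 91.
U+004D: 1-byte form → 4D.
U+0148: 2-byte form → C5 88.
Concatenated (22 bytes): F3 B6 B1 9E F0 9F 9A 84 7C F3 A8 84 86 F0 90 8C 9B CD 91 4D C5 88.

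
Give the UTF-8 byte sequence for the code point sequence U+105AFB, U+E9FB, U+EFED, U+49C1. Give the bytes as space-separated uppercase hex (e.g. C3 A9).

F4 85 AB BB EE A7 BB EE BF AD E4 A7 81

U+105AFB: 4-byte form → F4 85 AB BB.
U+E9FB: 3-byte form → EE A7 BB.
U+EFED: 3-byte form → EE BF AD.
U+49C1: 3-byte form → E4 A7 81.
Concatenated (13 bytes): F4 85 AB BB EE A7 BB EE BF AD E4 A7 81.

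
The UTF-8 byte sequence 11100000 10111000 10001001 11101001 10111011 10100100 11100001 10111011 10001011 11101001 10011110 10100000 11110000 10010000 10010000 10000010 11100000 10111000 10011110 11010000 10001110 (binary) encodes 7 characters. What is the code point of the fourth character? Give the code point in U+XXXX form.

Offset 0: leading byte 0xE0 = 11100000 → 3-byte char #1 = E0 B8 89.
Offset 3: leading byte 0xE9 = 11101001 → 3-byte char #2 = E9 BB A4.
Offset 6: leading byte 0xE1 = 11100001 → 3-byte char #3 = E1 BB 8B.
Offset 9: leading byte 0xE9 = 11101001 → 3-byte char #4 = E9 9E A0.
Leading byte 0xE9 = 11101001 matches 1110xxxx → 3-byte sequence.
Byte 1: 0xE9 = 11101001, payload 1001 (4 bits).
Byte 2: 0x9E = 10011110 (10xxxxxx ✓), payload 011110.
Byte 3: 0xA0 = 10100000 (10xxxxxx ✓), payload 100000.
Concatenate: 1001011110100000 = 0x97A0 (16 bits → U+97A0).

U+97A0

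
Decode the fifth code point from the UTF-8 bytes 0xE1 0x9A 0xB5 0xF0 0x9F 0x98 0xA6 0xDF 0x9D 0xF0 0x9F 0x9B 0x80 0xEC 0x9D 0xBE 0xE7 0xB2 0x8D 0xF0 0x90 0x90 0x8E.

U+C77E

Offset 0: leading byte 0xE1 = 11100001 → 3-byte char #1 = E1 9A B5.
Offset 3: leading byte 0xF0 = 11110000 → 4-byte char #2 = F0 9F 98 A6.
Offset 7: leading byte 0xDF = 11011111 → 2-byte char #3 = DF 9D.
Offset 9: leading byte 0xF0 = 11110000 → 4-byte char #4 = F0 9F 9B 80.
Offset 13: leading byte 0xEC = 11101100 → 3-byte char #5 = EC 9D BE.
Leading byte 0xEC = 11101100 matches 1110xxxx → 3-byte sequence.
Byte 1: 0xEC = 11101100, payload 1100 (4 bits).
Byte 2: 0x9D = 10011101 (10xxxxxx ✓), payload 011101.
Byte 3: 0xBE = 10111110 (10xxxxxx ✓), payload 111110.
Concatenate: 1100011101111110 = 0xC77E (16 bits → U+C77E).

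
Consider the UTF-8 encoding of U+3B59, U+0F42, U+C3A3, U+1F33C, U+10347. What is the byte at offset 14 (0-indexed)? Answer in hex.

U+3B59 → 3-byte form E3 AD 99 at offsets 0–2.
U+0F42 → 3-byte form E0 BD 82 at offsets 3–5.
U+C3A3 → 3-byte form EC 8E A3 at offsets 6–8.
U+1F33C → 4-byte form F0 9F 8C BC at offsets 9–12.
U+10347 → 4-byte form F0 90 8D 87 at offsets 13–16.
Offset 14 falls in char 5's range; it's byte 2 of F0 90 8D 87 = 0x90.

0x90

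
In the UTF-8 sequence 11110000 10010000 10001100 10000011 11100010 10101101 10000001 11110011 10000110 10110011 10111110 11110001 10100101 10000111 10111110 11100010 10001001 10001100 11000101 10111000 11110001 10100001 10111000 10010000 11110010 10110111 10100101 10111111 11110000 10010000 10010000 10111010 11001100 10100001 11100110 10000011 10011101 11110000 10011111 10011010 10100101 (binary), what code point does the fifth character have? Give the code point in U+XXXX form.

Offset 0: leading byte 0xF0 = 11110000 → 4-byte char #1 = F0 90 8C 83.
Offset 4: leading byte 0xE2 = 11100010 → 3-byte char #2 = E2 AD 81.
Offset 7: leading byte 0xF3 = 11110011 → 4-byte char #3 = F3 86 B3 BE.
Offset 11: leading byte 0xF1 = 11110001 → 4-byte char #4 = F1 A5 87 BE.
Offset 15: leading byte 0xE2 = 11100010 → 3-byte char #5 = E2 89 8C.
Leading byte 0xE2 = 11100010 matches 1110xxxx → 3-byte sequence.
Byte 1: 0xE2 = 11100010, payload 0010 (4 bits).
Byte 2: 0x89 = 10001001 (10xxxxxx ✓), payload 001001.
Byte 3: 0x8C = 10001100 (10xxxxxx ✓), payload 001100.
Concatenate: 0010001001001100 = 0x224C (16 bits → U+224C).

U+224C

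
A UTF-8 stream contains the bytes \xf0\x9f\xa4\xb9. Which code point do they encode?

Leading byte 0xF0 = 11110000 matches 11110xxx → 4-byte sequence.
Byte 1: 0xF0 = 11110000, payload 000 (3 bits).
Byte 2: 0x9F = 10011111 (10xxxxxx ✓), payload 011111.
Byte 3: 0xA4 = 10100100 (10xxxxxx ✓), payload 100100.
Byte 4: 0xB9 = 10111001 (10xxxxxx ✓), payload 111001.
Concatenate: 000011111100100111001 = 0x1F939 (21 bits → U+1F939).

U+1F939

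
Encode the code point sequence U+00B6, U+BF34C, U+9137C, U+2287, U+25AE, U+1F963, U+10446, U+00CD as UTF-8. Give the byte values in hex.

C2 B6 F2 BF 8D 8C F2 91 8D BC E2 8A 87 E2 96 AE F0 9F A5 A3 F0 90 91 86 C3 8D

U+00B6: 2-byte form → C2 B6.
U+BF34C: 4-byte form → F2 BF 8D 8C.
U+9137C: 4-byte form → F2 91 8D BC.
U+2287: 3-byte form → E2 8A 87.
U+25AE: 3-byte form → E2 96 AE.
U+1F963: 4-byte form → F0 9F A5 A3.
U+10446: 4-byte form → F0 90 91 86.
U+00CD: 2-byte form → C3 8D.
Concatenated (26 bytes): C2 B6 F2 BF 8D 8C F2 91 8D BC E2 8A 87 E2 96 AE F0 9F A5 A3 F0 90 91 86 C3 8D.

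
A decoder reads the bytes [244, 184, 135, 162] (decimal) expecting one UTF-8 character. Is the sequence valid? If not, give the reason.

Leading byte 0xF4 = 11110100 → 4-byte form.
Payload = 0x1381E2, which exceeds U+10FFFF, the maximum Unicode code point. (Leading bytes F5–FF, or F4 followed by ≥ 0x90, are invalid.)

invalid (encodes a value above U+10FFFF)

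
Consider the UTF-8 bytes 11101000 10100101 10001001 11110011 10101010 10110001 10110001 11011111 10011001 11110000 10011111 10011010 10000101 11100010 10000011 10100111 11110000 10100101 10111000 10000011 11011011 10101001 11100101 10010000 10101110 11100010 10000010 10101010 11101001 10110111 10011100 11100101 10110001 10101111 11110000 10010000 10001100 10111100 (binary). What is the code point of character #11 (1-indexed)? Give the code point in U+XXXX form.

U+5C6F

Offset 0: leading byte 0xE8 = 11101000 → 3-byte char #1 = E8 A5 89.
Offset 3: leading byte 0xF3 = 11110011 → 4-byte char #2 = F3 AA B1 B1.
Offset 7: leading byte 0xDF = 11011111 → 2-byte char #3 = DF 99.
Offset 9: leading byte 0xF0 = 11110000 → 4-byte char #4 = F0 9F 9A 85.
Offset 13: leading byte 0xE2 = 11100010 → 3-byte char #5 = E2 83 A7.
Offset 16: leading byte 0xF0 = 11110000 → 4-byte char #6 = F0 A5 B8 83.
Offset 20: leading byte 0xDB = 11011011 → 2-byte char #7 = DB A9.
Offset 22: leading byte 0xE5 = 11100101 → 3-byte char #8 = E5 90 AE.
Offset 25: leading byte 0xE2 = 11100010 → 3-byte char #9 = E2 82 AA.
Offset 28: leading byte 0xE9 = 11101001 → 3-byte char #10 = E9 B7 9C.
Offset 31: leading byte 0xE5 = 11100101 → 3-byte char #11 = E5 B1 AF.
Leading byte 0xE5 = 11100101 matches 1110xxxx → 3-byte sequence.
Byte 1: 0xE5 = 11100101, payload 0101 (4 bits).
Byte 2: 0xB1 = 10110001 (10xxxxxx ✓), payload 110001.
Byte 3: 0xAF = 10101111 (10xxxxxx ✓), payload 101111.
Concatenate: 0101110001101111 = 0x5C6F (16 bits → U+5C6F).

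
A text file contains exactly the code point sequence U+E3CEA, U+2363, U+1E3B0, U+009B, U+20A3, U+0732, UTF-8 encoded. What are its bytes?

F3 A3 B3 AA E2 8D A3 F0 9E 8E B0 C2 9B E2 82 A3 DC B2

U+E3CEA: 4-byte form → F3 A3 B3 AA.
U+2363: 3-byte form → E2 8D A3.
U+1E3B0: 4-byte form → F0 9E 8E B0.
U+009B: 2-byte form → C2 9B.
U+20A3: 3-byte form → E2 82 A3.
U+0732: 2-byte form → DC B2.
Concatenated (18 bytes): F3 A3 B3 AA E2 8D A3 F0 9E 8E B0 C2 9B E2 82 A3 DC B2.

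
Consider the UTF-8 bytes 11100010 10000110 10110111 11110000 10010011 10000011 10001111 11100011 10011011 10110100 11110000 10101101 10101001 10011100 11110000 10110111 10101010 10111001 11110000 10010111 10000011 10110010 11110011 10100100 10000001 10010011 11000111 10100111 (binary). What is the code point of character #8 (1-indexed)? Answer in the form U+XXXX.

Offset 0: leading byte 0xE2 = 11100010 → 3-byte char #1 = E2 86 B7.
Offset 3: leading byte 0xF0 = 11110000 → 4-byte char #2 = F0 93 83 8F.
Offset 7: leading byte 0xE3 = 11100011 → 3-byte char #3 = E3 9B B4.
Offset 10: leading byte 0xF0 = 11110000 → 4-byte char #4 = F0 AD A9 9C.
Offset 14: leading byte 0xF0 = 11110000 → 4-byte char #5 = F0 B7 AA B9.
Offset 18: leading byte 0xF0 = 11110000 → 4-byte char #6 = F0 97 83 B2.
Offset 22: leading byte 0xF3 = 11110011 → 4-byte char #7 = F3 A4 81 93.
Offset 26: leading byte 0xC7 = 11000111 → 2-byte char #8 = C7 A7.
Leading byte 0xC7 = 11000111 matches 110xxxxx → 2-byte sequence.
Byte 1: 0xC7 = 11000111, payload 00111 (5 bits).
Byte 2: 0xA7 = 10100111 (10xxxxxx ✓), payload 100111.
Concatenate: 00111100111 = 0x1E7 (11 bits → U+01E7).

U+01E7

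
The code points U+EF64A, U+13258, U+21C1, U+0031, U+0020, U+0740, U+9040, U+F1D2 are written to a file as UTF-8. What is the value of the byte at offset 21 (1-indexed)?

1-indexed offset 21 is 0-indexed offset 20.
U+EF64A → 4-byte form F3 AF 99 8A at offsets 0–3.
U+13258 → 4-byte form F0 93 89 98 at offsets 4–7.
U+21C1 → 3-byte form E2 87 81 at offsets 8–10.
U+0031 → 1-byte form 31 at offsets 11–11.
U+0020 → 1-byte form 20 at offsets 12–12.
U+0740 → 2-byte form DD 80 at offsets 13–14.
U+9040 → 3-byte form E9 81 80 at offsets 15–17.
U+F1D2 → 3-byte form EF 87 92 at offsets 18–20.
Offset 20 falls in char 8's range; it's byte 3 of EF 87 92 = 0x92.

0x92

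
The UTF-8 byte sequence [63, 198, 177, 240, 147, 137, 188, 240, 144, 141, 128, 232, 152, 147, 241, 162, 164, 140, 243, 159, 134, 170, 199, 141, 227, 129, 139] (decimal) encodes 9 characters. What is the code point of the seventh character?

Offset 0: leading byte 0x3F = 00111111 → 1-byte char #1 = 3F.
Offset 1: leading byte 0xC6 = 11000110 → 2-byte char #2 = C6 B1.
Offset 3: leading byte 0xF0 = 11110000 → 4-byte char #3 = F0 93 89 BC.
Offset 7: leading byte 0xF0 = 11110000 → 4-byte char #4 = F0 90 8D 80.
Offset 11: leading byte 0xE8 = 11101000 → 3-byte char #5 = E8 98 93.
Offset 14: leading byte 0xF1 = 11110001 → 4-byte char #6 = F1 A2 A4 8C.
Offset 18: leading byte 0xF3 = 11110011 → 4-byte char #7 = F3 9F 86 AA.
Leading byte 0xF3 = 11110011 matches 11110xxx → 4-byte sequence.
Byte 1: 0xF3 = 11110011, payload 011 (3 bits).
Byte 2: 0x9F = 10011111 (10xxxxxx ✓), payload 011111.
Byte 3: 0x86 = 10000110 (10xxxxxx ✓), payload 000110.
Byte 4: 0xAA = 10101010 (10xxxxxx ✓), payload 101010.
Concatenate: 011011111000110101010 = 0xDF1AA (21 bits → U+DF1AA).

U+DF1AA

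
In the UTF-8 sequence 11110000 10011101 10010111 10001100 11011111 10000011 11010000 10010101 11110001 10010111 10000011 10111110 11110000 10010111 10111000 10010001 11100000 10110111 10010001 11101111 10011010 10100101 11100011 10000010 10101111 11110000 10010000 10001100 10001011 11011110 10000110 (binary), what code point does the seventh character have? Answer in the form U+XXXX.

Offset 0: leading byte 0xF0 = 11110000 → 4-byte char #1 = F0 9D 97 8C.
Offset 4: leading byte 0xDF = 11011111 → 2-byte char #2 = DF 83.
Offset 6: leading byte 0xD0 = 11010000 → 2-byte char #3 = D0 95.
Offset 8: leading byte 0xF1 = 11110001 → 4-byte char #4 = F1 97 83 BE.
Offset 12: leading byte 0xF0 = 11110000 → 4-byte char #5 = F0 97 B8 91.
Offset 16: leading byte 0xE0 = 11100000 → 3-byte char #6 = E0 B7 91.
Offset 19: leading byte 0xEF = 11101111 → 3-byte char #7 = EF 9A A5.
Leading byte 0xEF = 11101111 matches 1110xxxx → 3-byte sequence.
Byte 1: 0xEF = 11101111, payload 1111 (4 bits).
Byte 2: 0x9A = 10011010 (10xxxxxx ✓), payload 011010.
Byte 3: 0xA5 = 10100101 (10xxxxxx ✓), payload 100101.
Concatenate: 1111011010100101 = 0xF6A5 (16 bits → U+F6A5).

U+F6A5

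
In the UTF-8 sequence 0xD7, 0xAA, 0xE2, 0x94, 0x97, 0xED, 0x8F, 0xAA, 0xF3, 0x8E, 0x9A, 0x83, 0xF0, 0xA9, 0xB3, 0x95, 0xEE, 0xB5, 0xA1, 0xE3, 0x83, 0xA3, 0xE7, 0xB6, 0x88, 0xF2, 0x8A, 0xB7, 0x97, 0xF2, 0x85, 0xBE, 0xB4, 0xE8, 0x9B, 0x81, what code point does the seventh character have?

Offset 0: leading byte 0xD7 = 11010111 → 2-byte char #1 = D7 AA.
Offset 2: leading byte 0xE2 = 11100010 → 3-byte char #2 = E2 94 97.
Offset 5: leading byte 0xED = 11101101 → 3-byte char #3 = ED 8F AA.
Offset 8: leading byte 0xF3 = 11110011 → 4-byte char #4 = F3 8E 9A 83.
Offset 12: leading byte 0xF0 = 11110000 → 4-byte char #5 = F0 A9 B3 95.
Offset 16: leading byte 0xEE = 11101110 → 3-byte char #6 = EE B5 A1.
Offset 19: leading byte 0xE3 = 11100011 → 3-byte char #7 = E3 83 A3.
Leading byte 0xE3 = 11100011 matches 1110xxxx → 3-byte sequence.
Byte 1: 0xE3 = 11100011, payload 0011 (4 bits).
Byte 2: 0x83 = 10000011 (10xxxxxx ✓), payload 000011.
Byte 3: 0xA3 = 10100011 (10xxxxxx ✓), payload 100011.
Concatenate: 0011000011100011 = 0x30E3 (16 bits → U+30E3).

U+30E3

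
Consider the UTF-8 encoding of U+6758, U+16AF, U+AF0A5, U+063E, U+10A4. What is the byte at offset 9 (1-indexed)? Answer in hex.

0x82

1-indexed offset 9 is 0-indexed offset 8.
U+6758 → 3-byte form E6 9D 98 at offsets 0–2.
U+16AF → 3-byte form E1 9A AF at offsets 3–5.
U+AF0A5 → 4-byte form F2 AF 82 A5 at offsets 6–9.
Offset 8 falls in char 3's range; it's byte 3 of F2 AF 82 A5 = 0x82.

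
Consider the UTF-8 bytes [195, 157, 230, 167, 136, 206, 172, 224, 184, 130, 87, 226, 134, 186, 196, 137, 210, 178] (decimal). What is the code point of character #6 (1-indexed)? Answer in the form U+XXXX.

Offset 0: leading byte 0xC3 = 11000011 → 2-byte char #1 = C3 9D.
Offset 2: leading byte 0xE6 = 11100110 → 3-byte char #2 = E6 A7 88.
Offset 5: leading byte 0xCE = 11001110 → 2-byte char #3 = CE AC.
Offset 7: leading byte 0xE0 = 11100000 → 3-byte char #4 = E0 B8 82.
Offset 10: leading byte 0x57 = 01010111 → 1-byte char #5 = 57.
Offset 11: leading byte 0xE2 = 11100010 → 3-byte char #6 = E2 86 BA.
Leading byte 0xE2 = 11100010 matches 1110xxxx → 3-byte sequence.
Byte 1: 0xE2 = 11100010, payload 0010 (4 bits).
Byte 2: 0x86 = 10000110 (10xxxxxx ✓), payload 000110.
Byte 3: 0xBA = 10111010 (10xxxxxx ✓), payload 111010.
Concatenate: 0010000110111010 = 0x21BA (16 bits → U+21BA).

U+21BA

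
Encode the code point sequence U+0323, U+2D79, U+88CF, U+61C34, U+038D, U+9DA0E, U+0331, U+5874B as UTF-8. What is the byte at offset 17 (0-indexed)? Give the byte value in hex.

0x8E

U+0323 → 2-byte form CC A3 at offsets 0–1.
U+2D79 → 3-byte form E2 B5 B9 at offsets 2–4.
U+88CF → 3-byte form E8 A3 8F at offsets 5–7.
U+61C34 → 4-byte form F1 A1 B0 B4 at offsets 8–11.
U+038D → 2-byte form CE 8D at offsets 12–13.
U+9DA0E → 4-byte form F2 9D A8 8E at offsets 14–17.
Offset 17 falls in char 6's range; it's byte 4 of F2 9D A8 8E = 0x8E.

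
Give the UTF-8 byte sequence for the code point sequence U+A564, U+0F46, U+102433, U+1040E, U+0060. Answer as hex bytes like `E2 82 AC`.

EA 95 A4 E0 BD 86 F4 82 90 B3 F0 90 90 8E 60

U+A564: 3-byte form → EA 95 A4.
U+0F46: 3-byte form → E0 BD 86.
U+102433: 4-byte form → F4 82 90 B3.
U+1040E: 4-byte form → F0 90 90 8E.
U+0060: 1-byte form → 60.
Concatenated (15 bytes): EA 95 A4 E0 BD 86 F4 82 90 B3 F0 90 90 8E 60.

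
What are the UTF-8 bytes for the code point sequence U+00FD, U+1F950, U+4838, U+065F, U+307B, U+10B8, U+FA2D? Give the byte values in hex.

U+00FD: 2-byte form → C3 BD.
U+1F950: 4-byte form → F0 9F A5 90.
U+4838: 3-byte form → E4 A0 B8.
U+065F: 2-byte form → D9 9F.
U+307B: 3-byte form → E3 81 BB.
U+10B8: 3-byte form → E1 82 B8.
U+FA2D: 3-byte form → EF A8 AD.
Concatenated (20 bytes): C3 BD F0 9F A5 90 E4 A0 B8 D9 9F E3 81 BB E1 82 B8 EF A8 AD.

C3 BD F0 9F A5 90 E4 A0 B8 D9 9F E3 81 BB E1 82 B8 EF A8 AD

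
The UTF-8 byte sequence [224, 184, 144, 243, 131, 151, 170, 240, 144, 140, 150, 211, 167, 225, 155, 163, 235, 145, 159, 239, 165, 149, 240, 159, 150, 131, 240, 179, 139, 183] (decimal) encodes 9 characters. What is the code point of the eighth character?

Offset 0: leading byte 0xE0 = 11100000 → 3-byte char #1 = E0 B8 90.
Offset 3: leading byte 0xF3 = 11110011 → 4-byte char #2 = F3 83 97 AA.
Offset 7: leading byte 0xF0 = 11110000 → 4-byte char #3 = F0 90 8C 96.
Offset 11: leading byte 0xD3 = 11010011 → 2-byte char #4 = D3 A7.
Offset 13: leading byte 0xE1 = 11100001 → 3-byte char #5 = E1 9B A3.
Offset 16: leading byte 0xEB = 11101011 → 3-byte char #6 = EB 91 9F.
Offset 19: leading byte 0xEF = 11101111 → 3-byte char #7 = EF A5 95.
Offset 22: leading byte 0xF0 = 11110000 → 4-byte char #8 = F0 9F 96 83.
Leading byte 0xF0 = 11110000 matches 11110xxx → 4-byte sequence.
Byte 1: 0xF0 = 11110000, payload 000 (3 bits).
Byte 2: 0x9F = 10011111 (10xxxxxx ✓), payload 011111.
Byte 3: 0x96 = 10010110 (10xxxxxx ✓), payload 010110.
Byte 4: 0x83 = 10000011 (10xxxxxx ✓), payload 000011.
Concatenate: 000011111010110000011 = 0x1F583 (21 bits → U+1F583).

U+1F583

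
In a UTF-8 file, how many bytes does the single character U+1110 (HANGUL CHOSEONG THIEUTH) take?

U+1110 = 0x1110. UTF-8 uses 1 byte below 0x80, 2 below 0x800, 3 below 0x10000, 4 up to 0x10FFFF. 0x1110 is in U+0800–U+FFFF → 3 bytes.

3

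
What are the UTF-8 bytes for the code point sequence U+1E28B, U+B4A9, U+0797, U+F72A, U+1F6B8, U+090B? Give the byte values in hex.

F0 9E 8A 8B EB 92 A9 DE 97 EF 9C AA F0 9F 9A B8 E0 A4 8B

U+1E28B: 4-byte form → F0 9E 8A 8B.
U+B4A9: 3-byte form → EB 92 A9.
U+0797: 2-byte form → DE 97.
U+F72A: 3-byte form → EF 9C AA.
U+1F6B8: 4-byte form → F0 9F 9A B8.
U+090B: 3-byte form → E0 A4 8B.
Concatenated (19 bytes): F0 9E 8A 8B EB 92 A9 DE 97 EF 9C AA F0 9F 9A B8 E0 A4 8B.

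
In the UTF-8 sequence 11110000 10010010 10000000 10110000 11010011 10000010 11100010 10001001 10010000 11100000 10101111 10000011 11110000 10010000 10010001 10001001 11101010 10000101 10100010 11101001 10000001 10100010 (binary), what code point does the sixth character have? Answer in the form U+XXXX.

Offset 0: leading byte 0xF0 = 11110000 → 4-byte char #1 = F0 92 80 B0.
Offset 4: leading byte 0xD3 = 11010011 → 2-byte char #2 = D3 82.
Offset 6: leading byte 0xE2 = 11100010 → 3-byte char #3 = E2 89 90.
Offset 9: leading byte 0xE0 = 11100000 → 3-byte char #4 = E0 AF 83.
Offset 12: leading byte 0xF0 = 11110000 → 4-byte char #5 = F0 90 91 89.
Offset 16: leading byte 0xEA = 11101010 → 3-byte char #6 = EA 85 A2.
Leading byte 0xEA = 11101010 matches 1110xxxx → 3-byte sequence.
Byte 1: 0xEA = 11101010, payload 1010 (4 bits).
Byte 2: 0x85 = 10000101 (10xxxxxx ✓), payload 000101.
Byte 3: 0xA2 = 10100010 (10xxxxxx ✓), payload 100010.
Concatenate: 1010000101100010 = 0xA162 (16 bits → U+A162).

U+A162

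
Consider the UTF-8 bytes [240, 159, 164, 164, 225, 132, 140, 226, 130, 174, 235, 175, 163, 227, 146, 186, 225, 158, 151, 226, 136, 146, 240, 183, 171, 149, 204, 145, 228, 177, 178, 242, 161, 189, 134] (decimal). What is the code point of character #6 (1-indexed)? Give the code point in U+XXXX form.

Offset 0: leading byte 0xF0 = 11110000 → 4-byte char #1 = F0 9F A4 A4.
Offset 4: leading byte 0xE1 = 11100001 → 3-byte char #2 = E1 84 8C.
Offset 7: leading byte 0xE2 = 11100010 → 3-byte char #3 = E2 82 AE.
Offset 10: leading byte 0xEB = 11101011 → 3-byte char #4 = EB AF A3.
Offset 13: leading byte 0xE3 = 11100011 → 3-byte char #5 = E3 92 BA.
Offset 16: leading byte 0xE1 = 11100001 → 3-byte char #6 = E1 9E 97.
Leading byte 0xE1 = 11100001 matches 1110xxxx → 3-byte sequence.
Byte 1: 0xE1 = 11100001, payload 0001 (4 bits).
Byte 2: 0x9E = 10011110 (10xxxxxx ✓), payload 011110.
Byte 3: 0x97 = 10010111 (10xxxxxx ✓), payload 010111.
Concatenate: 0001011110010111 = 0x1797 (16 bits → U+1797).

U+1797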